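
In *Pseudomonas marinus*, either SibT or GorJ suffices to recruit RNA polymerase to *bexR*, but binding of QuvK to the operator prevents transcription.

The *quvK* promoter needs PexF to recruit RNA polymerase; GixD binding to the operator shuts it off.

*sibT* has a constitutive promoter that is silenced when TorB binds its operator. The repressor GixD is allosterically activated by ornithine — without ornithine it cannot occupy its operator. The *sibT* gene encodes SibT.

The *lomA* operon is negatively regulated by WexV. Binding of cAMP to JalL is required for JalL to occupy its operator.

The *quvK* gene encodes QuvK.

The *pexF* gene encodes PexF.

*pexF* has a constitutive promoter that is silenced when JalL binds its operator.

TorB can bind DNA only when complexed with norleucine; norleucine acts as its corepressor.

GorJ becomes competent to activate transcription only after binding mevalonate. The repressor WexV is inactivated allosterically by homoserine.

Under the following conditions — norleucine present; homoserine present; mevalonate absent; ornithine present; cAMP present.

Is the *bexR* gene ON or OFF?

Ornithine is present, so GixD is active.
cAMP is present, so JalL is active.
With repressor JalL bound, *pexF* is not transcribed.
So PexF is not produced.
With repressor GixD bound, *quvK* is not transcribed.
So QuvK is not produced.
Norleucine is present, so TorB is active.
With repressor TorB bound, *sibT* is not transcribed.
So SibT is not produced.
Mevalonate is absent, so GorJ is inactive.
No activator is available at the *bexR* promoter, so *bexR* is not transcribed.

OFF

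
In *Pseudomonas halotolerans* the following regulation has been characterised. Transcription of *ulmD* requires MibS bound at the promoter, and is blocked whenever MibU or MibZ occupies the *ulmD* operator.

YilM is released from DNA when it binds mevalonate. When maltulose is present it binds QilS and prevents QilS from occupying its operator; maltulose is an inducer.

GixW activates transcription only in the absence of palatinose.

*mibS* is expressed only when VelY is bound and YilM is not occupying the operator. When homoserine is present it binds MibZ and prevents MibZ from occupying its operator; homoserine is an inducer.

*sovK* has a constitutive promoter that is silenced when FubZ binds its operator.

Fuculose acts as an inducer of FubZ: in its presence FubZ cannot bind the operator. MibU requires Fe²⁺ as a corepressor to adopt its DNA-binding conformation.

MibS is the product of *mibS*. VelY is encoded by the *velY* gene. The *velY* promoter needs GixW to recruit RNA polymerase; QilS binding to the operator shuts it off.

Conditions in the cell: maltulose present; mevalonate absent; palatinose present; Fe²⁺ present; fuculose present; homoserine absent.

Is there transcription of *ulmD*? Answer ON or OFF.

Fe²⁺ is present, so MibU is active.
Homoserine is absent, so MibZ is active.
Mevalonate is absent, so YilM is active.
Palatinose is present, so GixW is inactive.
Maltulose is present, so QilS is inactive.
Required activator GixW is absent, so *velY* is not transcribed.
So VelY is not produced.
With repressor YilM bound, *mibS* is not transcribed.
So MibS is not produced.
With repressor MibU bound, *ulmD* is not transcribed.

OFF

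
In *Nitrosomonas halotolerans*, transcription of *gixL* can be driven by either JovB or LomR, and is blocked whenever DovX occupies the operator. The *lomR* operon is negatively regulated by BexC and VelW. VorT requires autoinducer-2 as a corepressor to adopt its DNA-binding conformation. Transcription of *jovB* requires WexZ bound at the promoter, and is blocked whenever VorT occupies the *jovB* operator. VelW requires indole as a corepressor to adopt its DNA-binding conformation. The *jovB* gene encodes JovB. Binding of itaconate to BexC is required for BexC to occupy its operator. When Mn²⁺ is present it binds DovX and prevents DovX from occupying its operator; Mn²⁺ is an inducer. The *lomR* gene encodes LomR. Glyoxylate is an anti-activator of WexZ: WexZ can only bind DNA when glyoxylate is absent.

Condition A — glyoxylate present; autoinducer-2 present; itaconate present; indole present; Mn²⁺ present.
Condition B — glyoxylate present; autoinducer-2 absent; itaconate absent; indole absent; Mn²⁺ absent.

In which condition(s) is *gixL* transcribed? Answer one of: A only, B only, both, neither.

neither

Condition A:
Glyoxylate is present, so WexZ is inactive.
Autoinducer-2 is present, so VorT is active.
With repressor VorT bound, *jovB* is not transcribed.
So JovB is not produced.
Itaconate is present, so BexC is active.
Indole is present, so VelW is active.
With repressor BexC bound, *lomR* is not transcribed.
So LomR is not produced.
Mn²⁺ is present, so DovX is inactive.
No activator is available at the *gixL* promoter, so *gixL* is not transcribed.
→ *gixL* is OFF in A.
Condition B:
Glyoxylate is present, so WexZ is inactive.
Autoinducer-2 is absent, so VorT is inactive.
Required activator WexZ is absent, so *jovB* is not transcribed.
So JovB is not produced.
Itaconate is absent, so BexC is inactive.
Indole is absent, so VelW is inactive.
With no repressor bound, *lomR* is transcribed.
So LomR is produced and active.
Mn²⁺ is absent, so DovX is active.
With repressor DovX bound, *gixL* is not transcribed.
→ *gixL* is OFF in B.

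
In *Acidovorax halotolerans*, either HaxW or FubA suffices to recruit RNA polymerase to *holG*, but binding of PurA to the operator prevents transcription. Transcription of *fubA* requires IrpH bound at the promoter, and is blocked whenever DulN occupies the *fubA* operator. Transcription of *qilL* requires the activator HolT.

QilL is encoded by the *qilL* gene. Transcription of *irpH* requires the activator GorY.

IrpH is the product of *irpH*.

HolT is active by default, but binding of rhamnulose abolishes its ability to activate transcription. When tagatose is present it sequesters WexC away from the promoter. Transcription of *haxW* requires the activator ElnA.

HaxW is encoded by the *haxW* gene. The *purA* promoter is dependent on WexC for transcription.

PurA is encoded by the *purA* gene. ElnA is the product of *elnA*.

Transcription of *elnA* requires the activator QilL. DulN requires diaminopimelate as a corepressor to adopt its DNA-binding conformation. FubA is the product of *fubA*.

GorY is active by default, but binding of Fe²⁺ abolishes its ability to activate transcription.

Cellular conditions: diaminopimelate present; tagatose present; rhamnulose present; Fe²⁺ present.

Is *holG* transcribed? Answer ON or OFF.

OFF

Tagatose is present, so WexC is inactive.
Required activator WexC is absent, so *purA* is not transcribed.
So PurA is not produced.
Rhamnulose is present, so HolT is inactive.
Required activator HolT is absent, so *qilL* is not transcribed.
So QilL is not produced.
Required activator QilL is absent, so *elnA* is not transcribed.
So ElnA is not produced.
Required activator ElnA is absent, so *haxW* is not transcribed.
So HaxW is not produced.
Diaminopimelate is present, so DulN is active.
Fe²⁺ is present, so GorY is inactive.
Required activator GorY is absent, so *irpH* is not transcribed.
So IrpH is not produced.
With repressor DulN bound, *fubA* is not transcribed.
So FubA is not produced.
No activator is available at the *holG* promoter, so *holG* is not transcribed.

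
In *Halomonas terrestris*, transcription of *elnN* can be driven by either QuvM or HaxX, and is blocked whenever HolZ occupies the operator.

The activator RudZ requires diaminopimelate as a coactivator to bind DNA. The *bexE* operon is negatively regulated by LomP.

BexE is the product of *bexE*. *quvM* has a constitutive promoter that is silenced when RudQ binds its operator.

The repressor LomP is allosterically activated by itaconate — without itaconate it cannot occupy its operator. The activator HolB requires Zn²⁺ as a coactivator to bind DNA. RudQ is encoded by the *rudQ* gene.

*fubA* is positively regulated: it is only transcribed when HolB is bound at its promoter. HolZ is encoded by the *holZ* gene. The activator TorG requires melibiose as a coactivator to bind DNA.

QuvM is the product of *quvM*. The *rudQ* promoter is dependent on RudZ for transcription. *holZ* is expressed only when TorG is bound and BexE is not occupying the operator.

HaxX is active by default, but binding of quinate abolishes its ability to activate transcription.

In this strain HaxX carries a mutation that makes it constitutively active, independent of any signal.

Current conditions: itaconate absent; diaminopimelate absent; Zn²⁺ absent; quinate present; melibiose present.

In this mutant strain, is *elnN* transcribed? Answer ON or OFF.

Diaminopimelate is absent, so RudZ is inactive.
Required activator RudZ is absent, so *rudQ* is not transcribed.
So RudQ is not produced.
With no repressor bound, *quvM* is transcribed.
So QuvM is produced and active.
Melibiose is present, so TorG is active.
Itaconate is absent, so LomP is inactive.
With no repressor bound, *bexE* is transcribed.
So BexE is produced and active.
With repressor BexE bound, *holZ* is not transcribed.
So HolZ is not produced.
HaxX is constitutively active in this strain.
Activator QuvM is present, so *elnN* is transcribed.

ON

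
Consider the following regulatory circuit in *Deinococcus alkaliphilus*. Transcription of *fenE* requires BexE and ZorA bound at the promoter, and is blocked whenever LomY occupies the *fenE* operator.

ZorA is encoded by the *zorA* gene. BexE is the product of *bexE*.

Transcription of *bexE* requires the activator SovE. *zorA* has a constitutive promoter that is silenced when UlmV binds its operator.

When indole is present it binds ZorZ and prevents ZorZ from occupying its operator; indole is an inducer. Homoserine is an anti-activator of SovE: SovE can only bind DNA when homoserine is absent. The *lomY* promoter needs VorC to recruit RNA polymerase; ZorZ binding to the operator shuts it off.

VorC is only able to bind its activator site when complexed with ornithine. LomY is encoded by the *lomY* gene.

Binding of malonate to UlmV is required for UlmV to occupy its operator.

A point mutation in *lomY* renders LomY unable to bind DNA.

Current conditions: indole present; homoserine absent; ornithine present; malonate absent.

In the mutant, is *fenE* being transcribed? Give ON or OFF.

LomY is non-functional in this strain, so it has no effect.
Homoserine is absent, so SovE is active.
No repressor is bound and SovE is active, so *bexE* is transcribed.
So BexE is produced and active.
Malonate is absent, so UlmV is inactive.
With no repressor bound, *zorA* is transcribed.
So ZorA is produced and active.
No repressor is bound and BexE and ZorA are active, so *fenE* is transcribed.

ON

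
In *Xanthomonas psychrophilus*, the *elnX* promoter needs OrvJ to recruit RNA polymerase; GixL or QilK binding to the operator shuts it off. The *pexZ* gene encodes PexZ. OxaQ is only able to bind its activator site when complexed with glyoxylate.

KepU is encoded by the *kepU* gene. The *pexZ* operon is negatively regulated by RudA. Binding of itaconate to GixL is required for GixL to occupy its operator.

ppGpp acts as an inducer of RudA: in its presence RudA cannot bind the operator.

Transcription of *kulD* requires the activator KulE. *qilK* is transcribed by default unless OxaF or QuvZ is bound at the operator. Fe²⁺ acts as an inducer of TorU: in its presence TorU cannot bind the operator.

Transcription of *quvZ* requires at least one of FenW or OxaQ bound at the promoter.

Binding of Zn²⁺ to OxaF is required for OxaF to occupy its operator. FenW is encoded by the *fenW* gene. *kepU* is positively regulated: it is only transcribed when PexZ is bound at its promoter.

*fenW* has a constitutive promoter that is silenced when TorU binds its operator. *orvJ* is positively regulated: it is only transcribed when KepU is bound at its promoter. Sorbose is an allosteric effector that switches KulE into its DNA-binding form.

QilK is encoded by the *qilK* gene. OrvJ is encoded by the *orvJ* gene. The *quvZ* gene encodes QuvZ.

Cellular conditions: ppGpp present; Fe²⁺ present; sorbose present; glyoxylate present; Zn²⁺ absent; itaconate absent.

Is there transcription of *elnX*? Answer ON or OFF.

ppGpp is present, so RudA is inactive.
With no repressor bound, *pexZ* is transcribed.
So PexZ is produced and active.
No repressor is bound and PexZ is active, so *kepU* is transcribed.
So KepU is produced and active.
No repressor is bound and KepU is active, so *orvJ* is transcribed.
So OrvJ is produced and active.
Itaconate is absent, so GixL is inactive.
Zn²⁺ is absent, so OxaF is inactive.
Fe²⁺ is present, so TorU is inactive.
With no repressor bound, *fenW* is transcribed.
So FenW is produced and active.
Glyoxylate is present, so OxaQ is active.
Activator FenW is present, so *quvZ* is transcribed.
So QuvZ is produced and active.
With repressor QuvZ bound, *qilK* is not transcribed.
So QilK is not produced.
No repressor is bound and OrvJ is active, so *elnX* is transcribed.

ON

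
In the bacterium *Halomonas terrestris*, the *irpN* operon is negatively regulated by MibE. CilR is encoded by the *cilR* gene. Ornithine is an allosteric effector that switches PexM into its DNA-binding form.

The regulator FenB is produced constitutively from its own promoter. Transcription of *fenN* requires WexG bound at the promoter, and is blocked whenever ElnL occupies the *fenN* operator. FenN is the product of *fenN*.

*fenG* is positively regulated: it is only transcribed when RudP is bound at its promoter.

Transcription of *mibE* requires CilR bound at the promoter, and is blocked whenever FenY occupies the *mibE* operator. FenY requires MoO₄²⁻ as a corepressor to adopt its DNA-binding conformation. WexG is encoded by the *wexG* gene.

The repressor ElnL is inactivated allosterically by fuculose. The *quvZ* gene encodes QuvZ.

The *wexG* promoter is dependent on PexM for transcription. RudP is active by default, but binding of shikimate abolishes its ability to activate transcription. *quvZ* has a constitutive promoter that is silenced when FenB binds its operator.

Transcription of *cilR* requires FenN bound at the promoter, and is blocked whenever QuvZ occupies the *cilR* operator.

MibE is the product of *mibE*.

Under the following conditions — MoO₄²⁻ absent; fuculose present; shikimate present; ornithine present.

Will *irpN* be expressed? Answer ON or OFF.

OFF

Ornithine is present, so PexM is active.
No repressor is bound and PexM is active, so *wexG* is transcribed.
So WexG is produced and active.
Fuculose is present, so ElnL is inactive.
No repressor is bound and WexG is active, so *fenN* is transcribed.
So FenN is produced and active.
FenB is produced constitutively and is active.
With repressor FenB bound, *quvZ* is not transcribed.
So QuvZ is not produced.
No repressor is bound and FenN is active, so *cilR* is transcribed.
So CilR is produced and active.
MoO₄²⁻ is absent, so FenY is inactive.
No repressor is bound and CilR is active, so *mibE* is transcribed.
So MibE is produced and active.
With repressor MibE bound, *irpN* is not transcribed.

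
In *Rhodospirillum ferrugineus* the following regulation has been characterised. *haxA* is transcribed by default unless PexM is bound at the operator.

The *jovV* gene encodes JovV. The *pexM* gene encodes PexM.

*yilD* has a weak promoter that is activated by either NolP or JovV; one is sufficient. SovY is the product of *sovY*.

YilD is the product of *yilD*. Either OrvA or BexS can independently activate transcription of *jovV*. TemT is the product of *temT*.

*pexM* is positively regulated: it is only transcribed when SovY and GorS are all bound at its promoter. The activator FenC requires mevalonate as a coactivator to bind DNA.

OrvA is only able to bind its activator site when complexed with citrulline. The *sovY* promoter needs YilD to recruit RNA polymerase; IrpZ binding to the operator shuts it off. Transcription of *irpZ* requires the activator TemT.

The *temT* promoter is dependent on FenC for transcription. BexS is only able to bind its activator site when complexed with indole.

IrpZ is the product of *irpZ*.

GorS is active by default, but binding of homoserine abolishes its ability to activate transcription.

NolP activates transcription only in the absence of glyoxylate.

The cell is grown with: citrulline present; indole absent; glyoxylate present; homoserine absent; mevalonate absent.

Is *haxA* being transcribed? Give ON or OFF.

OFF

Mevalonate is absent, so FenC is inactive.
Required activator FenC is absent, so *temT* is not transcribed.
So TemT is not produced.
Required activator TemT is absent, so *irpZ* is not transcribed.
So IrpZ is not produced.
Glyoxylate is present, so NolP is inactive.
Citrulline is present, so OrvA is active.
Indole is absent, so BexS is inactive.
Activator OrvA is present, so *jovV* is transcribed.
So JovV is produced and active.
Activator JovV is present, so *yilD* is transcribed.
So YilD is produced and active.
No repressor is bound and YilD is active, so *sovY* is transcribed.
So SovY is produced and active.
Homoserine is absent, so GorS is active.
No repressor is bound and SovY and GorS are active, so *pexM* is transcribed.
So PexM is produced and active.
With repressor PexM bound, *haxA* is not transcribed.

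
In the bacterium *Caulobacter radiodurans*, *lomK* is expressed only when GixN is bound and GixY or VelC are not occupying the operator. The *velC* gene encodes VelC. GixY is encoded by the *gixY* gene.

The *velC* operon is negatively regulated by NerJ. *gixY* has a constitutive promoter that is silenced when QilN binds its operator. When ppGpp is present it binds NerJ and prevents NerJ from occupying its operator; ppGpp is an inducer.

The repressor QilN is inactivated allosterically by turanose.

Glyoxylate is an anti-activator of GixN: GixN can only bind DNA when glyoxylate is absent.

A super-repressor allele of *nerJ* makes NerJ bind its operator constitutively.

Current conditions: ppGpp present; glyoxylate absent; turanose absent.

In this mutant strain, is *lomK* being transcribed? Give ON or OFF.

Glyoxylate is absent, so GixN is active.
Turanose is absent, so QilN is active.
With repressor QilN bound, *gixY* is not transcribed.
So GixY is not produced.
NerJ is constitutively active in this strain.
With repressor NerJ bound, *velC* is not transcribed.
So VelC is not produced.
No repressor is bound and GixN is active, so *lomK* is transcribed.

ON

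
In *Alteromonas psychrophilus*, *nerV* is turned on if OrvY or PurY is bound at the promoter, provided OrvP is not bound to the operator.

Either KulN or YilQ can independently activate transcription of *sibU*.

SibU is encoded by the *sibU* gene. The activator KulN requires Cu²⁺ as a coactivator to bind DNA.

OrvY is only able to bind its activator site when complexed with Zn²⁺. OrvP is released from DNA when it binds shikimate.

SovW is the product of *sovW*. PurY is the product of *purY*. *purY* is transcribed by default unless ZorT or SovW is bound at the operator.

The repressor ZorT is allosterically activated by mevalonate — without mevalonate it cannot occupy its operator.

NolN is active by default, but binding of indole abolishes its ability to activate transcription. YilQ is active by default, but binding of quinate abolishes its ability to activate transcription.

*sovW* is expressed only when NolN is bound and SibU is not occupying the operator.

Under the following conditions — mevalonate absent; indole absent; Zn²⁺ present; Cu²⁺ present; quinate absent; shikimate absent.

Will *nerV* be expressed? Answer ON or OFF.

OFF

Shikimate is absent, so OrvP is active.
Zn²⁺ is present, so OrvY is active.
Mevalonate is absent, so ZorT is inactive.
Indole is absent, so NolN is active.
Cu²⁺ is present, so KulN is active.
Quinate is absent, so YilQ is active.
Activator KulN is present, so *sibU* is transcribed.
So SibU is produced and active.
With repressor SibU bound, *sovW* is not transcribed.
So SovW is not produced.
With no repressor bound, *purY* is transcribed.
So PurY is produced and active.
With repressor OrvP bound, *nerV* is not transcribed.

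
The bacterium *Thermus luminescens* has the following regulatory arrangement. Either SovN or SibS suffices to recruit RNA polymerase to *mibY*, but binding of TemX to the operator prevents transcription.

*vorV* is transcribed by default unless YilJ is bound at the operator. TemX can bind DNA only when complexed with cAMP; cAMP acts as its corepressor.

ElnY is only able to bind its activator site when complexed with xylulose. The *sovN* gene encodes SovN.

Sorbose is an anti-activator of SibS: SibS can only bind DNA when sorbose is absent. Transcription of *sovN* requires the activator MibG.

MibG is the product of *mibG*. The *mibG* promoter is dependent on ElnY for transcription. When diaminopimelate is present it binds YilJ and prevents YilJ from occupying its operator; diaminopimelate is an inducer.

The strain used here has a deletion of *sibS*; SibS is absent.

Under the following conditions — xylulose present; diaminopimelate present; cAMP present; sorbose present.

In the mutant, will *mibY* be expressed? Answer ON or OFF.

OFF

cAMP is present, so TemX is active.
Xylulose is present, so ElnY is active.
No repressor is bound and ElnY is active, so *mibG* is transcribed.
So MibG is produced and active.
No repressor is bound and MibG is active, so *sovN* is transcribed.
So SovN is produced and active.
SibS is non-functional in this strain, so it has no effect.
With repressor TemX bound, *mibY* is not transcribed.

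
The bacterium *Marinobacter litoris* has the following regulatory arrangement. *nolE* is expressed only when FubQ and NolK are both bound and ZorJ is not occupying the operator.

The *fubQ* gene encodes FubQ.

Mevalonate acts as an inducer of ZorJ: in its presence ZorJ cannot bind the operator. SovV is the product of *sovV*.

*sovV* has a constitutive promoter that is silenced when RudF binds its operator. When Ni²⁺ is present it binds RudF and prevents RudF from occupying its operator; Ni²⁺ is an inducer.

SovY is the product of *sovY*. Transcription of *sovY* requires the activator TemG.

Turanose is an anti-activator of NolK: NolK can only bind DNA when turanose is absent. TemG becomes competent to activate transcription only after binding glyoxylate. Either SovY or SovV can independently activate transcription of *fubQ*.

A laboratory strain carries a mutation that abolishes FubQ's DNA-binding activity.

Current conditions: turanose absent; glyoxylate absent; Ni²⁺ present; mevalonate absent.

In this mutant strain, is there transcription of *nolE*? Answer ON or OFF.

OFF

FubQ is non-functional in this strain, so it has no effect.
Mevalonate is absent, so ZorJ is active.
Turanose is absent, so NolK is active.
With repressor ZorJ bound, *nolE* is not transcribed.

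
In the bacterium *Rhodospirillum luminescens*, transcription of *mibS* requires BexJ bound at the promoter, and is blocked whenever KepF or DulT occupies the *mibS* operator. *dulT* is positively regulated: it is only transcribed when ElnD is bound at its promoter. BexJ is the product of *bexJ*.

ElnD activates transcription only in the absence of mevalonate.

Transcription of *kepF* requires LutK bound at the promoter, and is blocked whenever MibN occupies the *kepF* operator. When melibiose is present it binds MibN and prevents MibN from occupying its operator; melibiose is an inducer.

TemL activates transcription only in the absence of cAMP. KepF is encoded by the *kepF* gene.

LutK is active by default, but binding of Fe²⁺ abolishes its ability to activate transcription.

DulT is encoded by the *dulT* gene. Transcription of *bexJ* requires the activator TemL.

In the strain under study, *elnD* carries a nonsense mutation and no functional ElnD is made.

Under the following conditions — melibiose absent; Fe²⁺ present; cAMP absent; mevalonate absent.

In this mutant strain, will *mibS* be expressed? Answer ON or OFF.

cAMP is absent, so TemL is active.
No repressor is bound and TemL is active, so *bexJ* is transcribed.
So BexJ is produced and active.
Melibiose is absent, so MibN is active.
Fe²⁺ is present, so LutK is inactive.
With repressor MibN bound, *kepF* is not transcribed.
So KepF is not produced.
ElnD is non-functional in this strain, so it has no effect.
Required activator ElnD is absent, so *dulT* is not transcribed.
So DulT is not produced.
No repressor is bound and BexJ is active, so *mibS* is transcribed.

ON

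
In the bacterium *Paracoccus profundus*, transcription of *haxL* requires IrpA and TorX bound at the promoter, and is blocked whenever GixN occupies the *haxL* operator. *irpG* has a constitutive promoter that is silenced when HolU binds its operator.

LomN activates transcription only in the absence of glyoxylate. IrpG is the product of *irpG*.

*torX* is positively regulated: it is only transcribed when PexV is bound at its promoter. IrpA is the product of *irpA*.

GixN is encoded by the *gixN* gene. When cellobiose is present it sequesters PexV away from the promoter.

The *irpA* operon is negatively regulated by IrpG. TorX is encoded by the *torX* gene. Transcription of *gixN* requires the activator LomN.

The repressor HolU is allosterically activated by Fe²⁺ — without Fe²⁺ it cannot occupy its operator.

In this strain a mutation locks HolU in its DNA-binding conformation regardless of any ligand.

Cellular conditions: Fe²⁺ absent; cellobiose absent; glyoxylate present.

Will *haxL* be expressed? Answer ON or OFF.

ON

HolU is constitutively active in this strain.
With repressor HolU bound, *irpG* is not transcribed.
So IrpG is not produced.
With no repressor bound, *irpA* is transcribed.
So IrpA is produced and active.
Glyoxylate is present, so LomN is inactive.
Required activator LomN is absent, so *gixN* is not transcribed.
So GixN is not produced.
Cellobiose is absent, so PexV is active.
No repressor is bound and PexV is active, so *torX* is transcribed.
So TorX is produced and active.
No repressor is bound and IrpA and TorX are active, so *haxL* is transcribed.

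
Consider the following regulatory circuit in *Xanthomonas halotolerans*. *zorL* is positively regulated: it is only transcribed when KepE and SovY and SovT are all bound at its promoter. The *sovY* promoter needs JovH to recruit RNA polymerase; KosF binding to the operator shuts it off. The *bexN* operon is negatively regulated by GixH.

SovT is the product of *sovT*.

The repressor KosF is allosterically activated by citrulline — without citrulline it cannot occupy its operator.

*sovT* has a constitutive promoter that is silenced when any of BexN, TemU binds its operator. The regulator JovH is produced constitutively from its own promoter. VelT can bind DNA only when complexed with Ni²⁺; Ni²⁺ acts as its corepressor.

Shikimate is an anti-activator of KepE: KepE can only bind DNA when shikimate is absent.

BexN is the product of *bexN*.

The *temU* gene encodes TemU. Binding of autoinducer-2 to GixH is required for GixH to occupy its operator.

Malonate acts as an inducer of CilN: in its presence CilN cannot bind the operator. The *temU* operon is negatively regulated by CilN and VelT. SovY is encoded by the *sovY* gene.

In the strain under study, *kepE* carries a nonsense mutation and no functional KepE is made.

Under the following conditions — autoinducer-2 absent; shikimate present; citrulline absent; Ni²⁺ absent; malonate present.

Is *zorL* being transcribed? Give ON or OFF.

KepE is non-functional in this strain, so it has no effect.
JovH is produced constitutively and is active.
Citrulline is absent, so KosF is inactive.
No repressor is bound and JovH is active, so *sovY* is transcribed.
So SovY is produced and active.
Autoinducer-2 is absent, so GixH is inactive.
With no repressor bound, *bexN* is transcribed.
So BexN is produced and active.
Malonate is present, so CilN is inactive.
Ni²⁺ is absent, so VelT is inactive.
With no repressor bound, *temU* is transcribed.
So TemU is produced and active.
With repressor BexN bound, *sovT* is not transcribed.
So SovT is not produced.
Required activator KepE is absent, so *zorL* is not transcribed.

OFF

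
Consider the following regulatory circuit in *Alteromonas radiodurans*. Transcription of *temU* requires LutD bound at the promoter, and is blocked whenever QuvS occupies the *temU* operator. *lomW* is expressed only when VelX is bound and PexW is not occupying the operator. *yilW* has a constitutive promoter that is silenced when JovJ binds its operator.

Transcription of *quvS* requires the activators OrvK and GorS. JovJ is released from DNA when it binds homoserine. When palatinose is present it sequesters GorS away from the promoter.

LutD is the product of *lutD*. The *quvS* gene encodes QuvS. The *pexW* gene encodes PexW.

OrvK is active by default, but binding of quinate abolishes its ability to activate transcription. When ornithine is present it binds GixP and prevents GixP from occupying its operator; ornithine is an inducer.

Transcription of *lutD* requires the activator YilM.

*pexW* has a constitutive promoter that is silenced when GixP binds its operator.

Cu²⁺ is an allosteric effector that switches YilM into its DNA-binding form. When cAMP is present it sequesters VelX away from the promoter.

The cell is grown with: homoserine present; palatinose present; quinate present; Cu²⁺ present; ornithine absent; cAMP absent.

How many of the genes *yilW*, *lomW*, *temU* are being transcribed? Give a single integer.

3

Homoserine is present, so JovJ is inactive.
With no repressor bound, *yilW* is transcribed.
→ *yilW* is ON.
cAMP is absent, so VelX is active.
Ornithine is absent, so GixP is active.
With repressor GixP bound, *pexW* is not transcribed.
So PexW is not produced.
No repressor is bound and VelX is active, so *lomW* is transcribed.
→ *lomW* is ON.
Quinate is present, so OrvK is inactive.
Palatinose is present, so GorS is inactive.
Required activator OrvK is absent, so *quvS* is not transcribed.
So QuvS is not produced.
Cu²⁺ is present, so YilM is active.
No repressor is bound and YilM is active, so *lutD* is transcribed.
So LutD is produced and active.
No repressor is bound and LutD is active, so *temU* is transcribed.
→ *temU* is ON.
3 of the 3 genes are transcribed.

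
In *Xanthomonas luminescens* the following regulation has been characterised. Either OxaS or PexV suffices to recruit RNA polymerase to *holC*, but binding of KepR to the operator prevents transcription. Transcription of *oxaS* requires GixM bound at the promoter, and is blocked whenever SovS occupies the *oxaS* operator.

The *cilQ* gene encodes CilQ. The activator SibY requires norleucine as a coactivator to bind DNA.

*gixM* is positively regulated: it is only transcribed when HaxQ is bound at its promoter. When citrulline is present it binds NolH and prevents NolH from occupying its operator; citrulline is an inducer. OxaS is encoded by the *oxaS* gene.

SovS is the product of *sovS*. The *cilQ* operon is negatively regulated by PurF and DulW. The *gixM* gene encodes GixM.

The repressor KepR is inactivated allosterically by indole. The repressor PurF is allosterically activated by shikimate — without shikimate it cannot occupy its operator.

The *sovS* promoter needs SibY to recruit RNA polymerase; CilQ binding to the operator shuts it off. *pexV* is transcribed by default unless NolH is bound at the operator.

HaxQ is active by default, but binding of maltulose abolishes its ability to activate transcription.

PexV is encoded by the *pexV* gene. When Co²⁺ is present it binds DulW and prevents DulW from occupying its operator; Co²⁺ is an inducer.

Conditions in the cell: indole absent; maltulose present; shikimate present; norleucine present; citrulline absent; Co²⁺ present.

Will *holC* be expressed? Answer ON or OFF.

Indole is absent, so KepR is active.
Shikimate is present, so PurF is active.
Co²⁺ is present, so DulW is inactive.
With repressor PurF bound, *cilQ* is not transcribed.
So CilQ is not produced.
Norleucine is present, so SibY is active.
No repressor is bound and SibY is active, so *sovS* is transcribed.
So SovS is produced and active.
Maltulose is present, so HaxQ is inactive.
Required activator HaxQ is absent, so *gixM* is not transcribed.
So GixM is not produced.
With repressor SovS bound, *oxaS* is not transcribed.
So OxaS is not produced.
Citrulline is absent, so NolH is active.
With repressor NolH bound, *pexV* is not transcribed.
So PexV is not produced.
With repressor KepR bound, *holC* is not transcribed.

OFF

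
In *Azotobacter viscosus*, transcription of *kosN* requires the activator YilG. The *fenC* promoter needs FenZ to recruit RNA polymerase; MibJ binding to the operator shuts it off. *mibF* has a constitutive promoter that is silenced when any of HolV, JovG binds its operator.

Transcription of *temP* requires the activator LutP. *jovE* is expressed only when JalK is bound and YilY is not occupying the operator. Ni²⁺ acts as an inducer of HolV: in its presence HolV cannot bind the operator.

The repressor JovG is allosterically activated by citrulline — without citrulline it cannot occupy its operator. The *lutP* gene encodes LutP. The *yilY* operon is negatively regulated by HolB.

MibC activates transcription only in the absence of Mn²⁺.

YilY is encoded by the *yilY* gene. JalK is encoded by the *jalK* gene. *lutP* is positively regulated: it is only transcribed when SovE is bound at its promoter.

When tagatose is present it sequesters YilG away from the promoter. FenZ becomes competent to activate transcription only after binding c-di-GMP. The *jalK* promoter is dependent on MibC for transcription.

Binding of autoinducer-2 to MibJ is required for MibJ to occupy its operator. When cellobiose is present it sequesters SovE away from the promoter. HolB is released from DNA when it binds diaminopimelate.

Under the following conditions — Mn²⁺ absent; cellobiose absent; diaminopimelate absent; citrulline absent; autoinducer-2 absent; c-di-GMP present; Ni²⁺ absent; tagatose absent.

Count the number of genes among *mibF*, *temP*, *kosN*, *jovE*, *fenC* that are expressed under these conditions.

Ni²⁺ is absent, so HolV is active.
Citrulline is absent, so JovG is inactive.
With repressor HolV bound, *mibF* is not transcribed.
→ *mibF* is OFF.
Cellobiose is absent, so SovE is active.
No repressor is bound and SovE is active, so *lutP* is transcribed.
So LutP is produced and active.
No repressor is bound and LutP is active, so *temP* is transcribed.
→ *temP* is ON.
Tagatose is absent, so YilG is active.
No repressor is bound and YilG is active, so *kosN* is transcribed.
→ *kosN* is ON.
Diaminopimelate is absent, so HolB is active.
With repressor HolB bound, *yilY* is not transcribed.
So YilY is not produced.
Mn²⁺ is absent, so MibC is active.
No repressor is bound and MibC is active, so *jalK* is transcribed.
So JalK is produced and active.
No repressor is bound and JalK is active, so *jovE* is transcribed.
→ *jovE* is ON.
Autoinducer-2 is absent, so MibJ is inactive.
c-di-GMP is present, so FenZ is active.
No repressor is bound and FenZ is active, so *fenC* is transcribed.
→ *fenC* is ON.
4 of the 5 genes are transcribed.

4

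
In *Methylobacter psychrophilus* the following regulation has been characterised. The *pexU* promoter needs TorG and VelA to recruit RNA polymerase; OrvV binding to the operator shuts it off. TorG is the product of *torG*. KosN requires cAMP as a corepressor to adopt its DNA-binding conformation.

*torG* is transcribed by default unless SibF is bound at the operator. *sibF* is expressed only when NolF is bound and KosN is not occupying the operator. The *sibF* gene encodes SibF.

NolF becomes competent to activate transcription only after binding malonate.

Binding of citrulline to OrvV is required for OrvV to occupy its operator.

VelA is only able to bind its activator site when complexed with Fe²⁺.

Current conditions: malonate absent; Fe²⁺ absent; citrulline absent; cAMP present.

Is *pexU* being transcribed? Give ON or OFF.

Citrulline is absent, so OrvV is inactive.
Malonate is absent, so NolF is inactive.
cAMP is present, so KosN is active.
With repressor KosN bound, *sibF* is not transcribed.
So SibF is not produced.
With no repressor bound, *torG* is transcribed.
So TorG is produced and active.
Fe²⁺ is absent, so VelA is inactive.
Required activator VelA is absent, so *pexU* is not transcribed.

OFF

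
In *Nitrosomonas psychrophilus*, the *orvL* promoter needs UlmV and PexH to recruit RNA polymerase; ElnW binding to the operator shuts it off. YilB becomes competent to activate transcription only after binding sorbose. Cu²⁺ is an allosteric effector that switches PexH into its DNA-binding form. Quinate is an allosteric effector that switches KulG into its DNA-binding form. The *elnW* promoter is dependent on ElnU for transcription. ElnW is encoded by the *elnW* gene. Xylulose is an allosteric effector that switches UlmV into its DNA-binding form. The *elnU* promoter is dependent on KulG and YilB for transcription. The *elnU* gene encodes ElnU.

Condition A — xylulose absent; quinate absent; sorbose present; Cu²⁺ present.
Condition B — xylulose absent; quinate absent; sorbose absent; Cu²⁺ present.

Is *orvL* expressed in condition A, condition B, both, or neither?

neither

Condition A:
Xylulose is absent, so UlmV is inactive.
Quinate is absent, so KulG is inactive.
Sorbose is present, so YilB is active.
Required activator KulG is absent, so *elnU* is not transcribed.
So ElnU is not produced.
Required activator ElnU is absent, so *elnW* is not transcribed.
So ElnW is not produced.
Cu²⁺ is present, so PexH is active.
Required activator UlmV is absent, so *orvL* is not transcribed.
→ *orvL* is OFF in A.
Condition B:
Xylulose is absent, so UlmV is inactive.
Quinate is absent, so KulG is inactive.
Sorbose is absent, so YilB is inactive.
Required activator KulG is absent, so *elnU* is not transcribed.
So ElnU is not produced.
Required activator ElnU is absent, so *elnW* is not transcribed.
So ElnW is not produced.
Cu²⁺ is present, so PexH is active.
Required activator UlmV is absent, so *orvL* is not transcribed.
→ *orvL* is OFF in B.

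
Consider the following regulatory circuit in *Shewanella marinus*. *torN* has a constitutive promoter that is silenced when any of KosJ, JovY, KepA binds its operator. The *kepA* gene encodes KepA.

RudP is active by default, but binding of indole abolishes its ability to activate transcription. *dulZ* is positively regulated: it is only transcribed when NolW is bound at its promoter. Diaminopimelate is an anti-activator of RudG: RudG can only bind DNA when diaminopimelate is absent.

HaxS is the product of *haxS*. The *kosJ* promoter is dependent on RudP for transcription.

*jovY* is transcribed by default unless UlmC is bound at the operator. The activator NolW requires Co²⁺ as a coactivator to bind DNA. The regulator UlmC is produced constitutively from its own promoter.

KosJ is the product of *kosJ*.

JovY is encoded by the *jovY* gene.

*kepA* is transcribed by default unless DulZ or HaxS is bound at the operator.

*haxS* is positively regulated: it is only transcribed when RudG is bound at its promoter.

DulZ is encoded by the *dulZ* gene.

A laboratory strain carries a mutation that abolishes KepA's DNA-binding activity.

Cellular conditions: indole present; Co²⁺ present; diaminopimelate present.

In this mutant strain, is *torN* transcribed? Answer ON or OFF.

ON

Indole is present, so RudP is inactive.
Required activator RudP is absent, so *kosJ* is not transcribed.
So KosJ is not produced.
UlmC is produced constitutively and is active.
With repressor UlmC bound, *jovY* is not transcribed.
So JovY is not produced.
KepA is non-functional in this strain, so it has no effect.
With no repressor bound, *torN* is transcribed.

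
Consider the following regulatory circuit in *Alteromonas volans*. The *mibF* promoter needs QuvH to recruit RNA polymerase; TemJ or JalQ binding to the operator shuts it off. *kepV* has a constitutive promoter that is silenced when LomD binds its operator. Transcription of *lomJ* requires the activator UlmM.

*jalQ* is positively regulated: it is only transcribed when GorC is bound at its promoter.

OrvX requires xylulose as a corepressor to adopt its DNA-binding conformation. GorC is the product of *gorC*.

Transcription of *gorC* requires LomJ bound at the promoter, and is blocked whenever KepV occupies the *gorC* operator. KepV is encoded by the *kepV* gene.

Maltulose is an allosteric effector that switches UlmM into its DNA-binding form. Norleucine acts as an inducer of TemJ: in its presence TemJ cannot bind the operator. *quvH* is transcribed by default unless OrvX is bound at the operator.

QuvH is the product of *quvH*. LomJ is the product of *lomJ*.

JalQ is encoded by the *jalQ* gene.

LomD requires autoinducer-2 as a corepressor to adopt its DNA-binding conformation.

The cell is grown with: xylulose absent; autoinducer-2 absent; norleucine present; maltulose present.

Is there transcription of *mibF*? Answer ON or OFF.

ON

Norleucine is present, so TemJ is inactive.
Xylulose is absent, so OrvX is inactive.
With no repressor bound, *quvH* is transcribed.
So QuvH is produced and active.
Maltulose is present, so UlmM is active.
No repressor is bound and UlmM is active, so *lomJ* is transcribed.
So LomJ is produced and active.
Autoinducer-2 is absent, so LomD is inactive.
With no repressor bound, *kepV* is transcribed.
So KepV is produced and active.
With repressor KepV bound, *gorC* is not transcribed.
So GorC is not produced.
Required activator GorC is absent, so *jalQ* is not transcribed.
So JalQ is not produced.
No repressor is bound and QuvH is active, so *mibF* is transcribed.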